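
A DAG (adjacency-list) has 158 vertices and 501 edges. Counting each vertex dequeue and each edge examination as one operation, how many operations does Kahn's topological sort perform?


V = 158 (vertex processing)
E = 501 (edge processing)
V + E = 158 + 501 = 659


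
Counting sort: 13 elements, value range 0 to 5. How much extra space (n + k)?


n = 13 (output array)
k = 6 (count array for 6 distinct values)
Extra space = 13 + 6 = 19


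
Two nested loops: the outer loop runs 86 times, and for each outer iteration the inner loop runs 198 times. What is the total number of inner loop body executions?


Outer loop: 86 iterations
Inner loop: 198 iterations per outer iteration
Total = 86 * 198 = 17028


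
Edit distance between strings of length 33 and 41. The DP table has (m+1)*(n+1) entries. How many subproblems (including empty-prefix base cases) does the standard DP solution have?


The table includes base cases (empty prefixes).
Rows: (m+1) = 34
Columns: (n+1) = 42
Total = 34 * 42 = 1428


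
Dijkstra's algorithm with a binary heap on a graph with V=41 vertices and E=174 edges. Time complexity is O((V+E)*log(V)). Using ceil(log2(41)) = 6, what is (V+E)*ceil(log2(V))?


Dijkstra with a binary heap: each vertex is extracted once, each edge may relax once.
Each heap operation costs O(log V).
V + E = 41 + 174 = 215
ceil(log2(41)) = 6 (since 2^5 = 32 < 41 <= 64 = 2^6)
Total heap work = (V+E) * ceil(log2(V)) = 215 * 6 = 1290


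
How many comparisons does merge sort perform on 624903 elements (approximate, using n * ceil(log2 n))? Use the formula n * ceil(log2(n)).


Recursion depth: ceil(log2(624903)) = 20
Each recursion level merges n = 624903 elements
Total = 624903 * 20 = 12498060


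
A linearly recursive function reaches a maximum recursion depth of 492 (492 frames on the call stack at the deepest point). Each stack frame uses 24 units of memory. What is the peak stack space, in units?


Maximum recursion depth = 492 frames
Memory per frame = 24 units
Total stack space = depth * frame_size
= 492 * 24 = 11808


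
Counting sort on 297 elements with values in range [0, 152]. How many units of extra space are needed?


Output array size: 297 (to store sorted result)
Count array size: 153 (one slot per possible value, range 0 to 152)
Total extra space = 297 + 153 = 450


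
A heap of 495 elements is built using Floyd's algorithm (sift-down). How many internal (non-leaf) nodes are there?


Leaf nodes occupy roughly half the array.
Sift-down is called for each internal node, starting from the last one.
Internal nodes = floor(n/2) = floor(495/2) = 247


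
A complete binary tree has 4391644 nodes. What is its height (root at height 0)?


In a complete binary tree, level k holds nodes 2^k .. 2^(k+1)-1 (1-indexed).
Height = floor(log2(n)) = floor(log2(4391644)) = 22
Check: 2^22 = 4194304 <= 4391644 < 8388608 = 2^23


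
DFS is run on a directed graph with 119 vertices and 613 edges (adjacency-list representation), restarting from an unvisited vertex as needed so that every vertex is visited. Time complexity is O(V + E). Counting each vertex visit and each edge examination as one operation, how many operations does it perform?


A full DFS traversal processes each vertex exactly once (push/pop on stack).
Each directed edge is examined once.
V = 119, E = 613
V + E = 732


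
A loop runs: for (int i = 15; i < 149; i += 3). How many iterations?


Loop starts at i = 15, increments by 3, stops when i >= 149.
Number of iterations = ceil((149 - 15) / 3)
= ceil(134 / 3)
= 45


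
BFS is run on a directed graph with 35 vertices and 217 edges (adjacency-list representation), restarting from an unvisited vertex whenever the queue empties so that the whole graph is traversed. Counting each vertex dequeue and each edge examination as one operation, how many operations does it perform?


A full BFS traversal dequeues each vertex exactly once and examines each directed edge exactly once.
V = 35 (vertex processing cost)
E = 217 (edge examination cost)
Total operations proportional to V + E = 35 + 217 = 252


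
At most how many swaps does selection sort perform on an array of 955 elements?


Each of the 954 passes places one element in its final position.
Pass 1: swap minimum into position 0
Pass 2: swap minimum of remaining into position 1
...
Pass 954: last two elements, one swap
Maximum swaps = 955 - 1 = 954


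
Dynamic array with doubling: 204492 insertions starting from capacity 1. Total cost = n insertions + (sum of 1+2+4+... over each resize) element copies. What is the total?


n = 204492
Insertion costs: 204492
Resizes copy 1, 2, 4, ... up to the largest power of 2 that is <= n-1 = 204491, i.e. 131072.
Copy costs = 1 + 2 + 4 + 8 + 16 + 32 + 64 + 128 + 256 + 512 + 1024 + 2048 + 4096 + 8192 + 16384 + 32768 + 65536 + 131072 = 262143
Total = 204492 + 262143 = 466635


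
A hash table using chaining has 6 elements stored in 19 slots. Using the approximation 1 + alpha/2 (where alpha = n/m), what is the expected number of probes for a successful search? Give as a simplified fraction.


Load factor alpha = n/m = 6/19
Expected probes = 1 + alpha/2 = 1 + 6/(2*19)
= 1 + 6/38
= 38/38 + 6/38
= 44/38
Simplify: 22/19


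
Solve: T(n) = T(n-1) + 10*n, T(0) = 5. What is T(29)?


Expanding the recurrence:
T(29) = T(28) + 10*29
       = T(27) + 10*28 + 10*29
       ...
       = T(0) + 10*(1 + 2 + ... + 29)
       = 5 + 10 * 29*30/2
       = 5 + 10 * 435
       = 5 + 4350 = 4355


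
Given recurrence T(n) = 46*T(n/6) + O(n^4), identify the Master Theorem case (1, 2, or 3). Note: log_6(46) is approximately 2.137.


Master Theorem parameters: a=46, b=6, c=4
log_b(a) = 2.137
Compare b^c with a: 6^4 = 1296 > 46, so c > log_b(a).
Comparing c=4 vs log_b(a)=2.137:
4 > 2.137 => Case 3
Result: T(n) = O(n^4)
Master Theorem case = 3


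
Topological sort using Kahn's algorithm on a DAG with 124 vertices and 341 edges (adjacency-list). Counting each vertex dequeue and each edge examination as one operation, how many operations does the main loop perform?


Kahn's algorithm:
  1. Compute in-degrees: O(V + E)
  2. Process queue: each vertex dequeued once (O(V))
     each edge examined once (O(E))
Total = V + E = 124 + 341 = 465


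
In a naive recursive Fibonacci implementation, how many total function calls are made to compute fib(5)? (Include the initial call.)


Let C(m) = total calls to evaluate fib(m). Then C(0)=C(1)=1, and
C(m) = 1 + C(m-1) + C(m-2) for m >= 2.
Build the table (each entry = 1 + previous two):
  C(0) = 1
  C(1) = 1
  C(2) = 1 + 1 + 1 = 3
  C(3) = 1 + 3 + 1 = 5
  C(4) = 1 + 5 + 3 = 9
  C(5) = 1 + 9 + 5 = 15
Total calls for fib(5) = 15


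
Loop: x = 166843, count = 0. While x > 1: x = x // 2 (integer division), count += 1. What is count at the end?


The variable x halves each step:
x = 166843 -> 83421 -> 41710 -> 20855 -> 10427 -> 5213 -> 2606 -> 1303 -> 651 -> 325 -> 162 -> 81 -> 40 -> 20 -> 10 -> 5 -> 2 -> 1
Number of halvings = floor(log2(166843)) = 17


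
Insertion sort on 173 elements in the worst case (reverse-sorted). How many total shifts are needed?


In the worst case (reverse-sorted), each element shifts past all previous:
  Element 1: 1 shifts
  Element 2: 2 shifts
  Element 3: 3 shifts
  Element 4: 4 shifts
  Element 5: 5 shifts
  ...
  Element 172: 172 shifts
Total = 1 + 2 + ... + 172
= 173*(173-1)/2 = 14878


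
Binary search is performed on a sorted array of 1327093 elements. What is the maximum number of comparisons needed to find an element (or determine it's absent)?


Binary search halves the search space each comparison:
  Step 1: search space = 1327093 -> 663546
  Step 2: search space = 663546 -> 331773
  Step 3: search space = 331773 -> 165886
  Step 4: search space = 165886 -> 82943
  Step 5: search space = 82943 -> 41471
  Step 6: search space = 41471 -> 20735
  Step 7: search space = 20735 -> 10367
  Step 8: search space = 10367 -> 5183
  Step 9: search space = 5183 -> 2591
  Step 10: search space = 2591 -> 1295
  Step 11: search space = 1295 -> 647
  Step 12: search space = 647 -> 323
  Step 13: search space = 323 -> 161
  Step 14: search space = 161 -> 80
  Step 15: search space = 80 -> 40
  Step 16: search space = 40 -> 20
  Step 17: search space = 20 -> 10
  Step 18: search space = 10 -> 5
  Step 19: search space = 5 -> 2
  Step 20: search space = 2 -> 1
  Step 21: search space = 1 (final check)
Maximum comparisons = floor(log2(1327093)) + 1 = 20 + 1 = 21


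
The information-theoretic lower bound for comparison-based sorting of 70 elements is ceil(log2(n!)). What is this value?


A binary decision tree of height h has at most 2^h leaves and needs at least n! of them, so h >= ceil(log2(n!)).
70! is far too large to multiply out, so use Stirling's series:
  ln(n!) ~ n ln n - n + (1/2) ln(2 pi n) + 1/(12n)  (error below 1/(360 n^3), negligible here)
  ln(70) = 4.2484952
  n ln n = 70 * 4.2484952 = 297.3947
  (1/2) ln(2 pi * 70) = (1/2) ln(439.8230) = 3.0432
  1/(12*70) = 0.0012
  ln(70!) ~ 297.3947 - 70 + 3.0432 + 0.0012 = 230.4391
Convert to base 2: log2(70!) = 230.4391 / ln 2 = 230.4391 / 0.69314718 = 332.4533
ceil(332.4533) = 333


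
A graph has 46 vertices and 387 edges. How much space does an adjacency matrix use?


Adjacency matrix: V x V grid of entries
Space = V^2 = 46^2 = 46 * 46 = 2116


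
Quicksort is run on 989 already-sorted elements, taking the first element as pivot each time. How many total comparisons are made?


Sum of comparisons per partition:
988 + 987 + ... + 1 + 0
= 989 * (989 - 1) / 2
= 989 * 988 / 2
= 488566


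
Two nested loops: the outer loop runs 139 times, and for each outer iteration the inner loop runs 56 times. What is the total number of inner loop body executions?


Outer loop: 139 iterations
Inner loop: 56 iterations per outer iteration
Total = 139 * 56 = 7784


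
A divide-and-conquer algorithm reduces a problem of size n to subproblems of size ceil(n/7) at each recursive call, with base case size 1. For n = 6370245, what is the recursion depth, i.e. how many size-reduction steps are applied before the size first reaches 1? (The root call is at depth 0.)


Each step divides the size by 7 (rounding up); after k steps the size is ceil(n/7^k), which equals 1 exactly when 7^k >= n.
So the depth is the smallest k with 7^k >= 6370245, i.e. ceil(log_7(6370245)).
7^8 = 5764801 < 6370245 <= 40353607 = 7^9
Recursion depth = 9


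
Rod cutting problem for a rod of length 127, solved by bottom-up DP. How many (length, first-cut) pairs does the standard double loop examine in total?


For each subproblem length i = 1..127, the inner loop considers i possible first cuts.
Total = 1 + 2 + ... + 127
= 127*(127+1)/2
= 127*128/2 = 8128


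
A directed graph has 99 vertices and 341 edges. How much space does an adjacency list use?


Adjacency list: one list head per vertex + one entry per edge
Vertex heads: 99
Edge entries: 341
Total = 99 + 341 = 440


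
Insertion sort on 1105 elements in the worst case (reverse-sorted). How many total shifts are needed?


In the worst case (reverse-sorted), each element shifts past all previous:
  Element 1: 1 shifts
  Element 2: 2 shifts
  Element 3: 3 shifts
  Element 4: 4 shifts
  Element 5: 5 shifts
  ...
  Element 1104: 1104 shifts
Total = 1 + 2 + ... + 1104
= 1105*(1105-1)/2 = 609960


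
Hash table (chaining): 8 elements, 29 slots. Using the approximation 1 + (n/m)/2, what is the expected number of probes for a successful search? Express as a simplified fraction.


Computing expected probes:
alpha = 8/29
= 1 + alpha/2
= 1 + 8/(2*29)
= (2*29 + 8) / (2*29)
= 66/58 = 33/29


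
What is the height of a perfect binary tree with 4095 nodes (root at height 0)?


A perfect binary tree with 4095 nodes:
  4095 = 2^12 - 1
  Levels: 0, 1, ..., 11
  Height = 11


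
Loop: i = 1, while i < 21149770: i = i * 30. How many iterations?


i multiplies by 30 each step:
i = 1 -> 30 -> 900 -> 27000 -> 810000 -> 24300000 (stop)
Iterations = ceil(log_30(21149770)) = 5


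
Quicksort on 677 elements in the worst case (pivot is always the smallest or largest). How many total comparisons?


In the worst case, each partition step picks the worst pivot:
  Partition 1: 676 comparisons (n-1 elements to compare)
  Partition 2: 675 comparisons
  Partition 3: 674 comparisons
  Partition 4: 673 comparisons
  Partition 5: 672 comparisons
  ...
  Last partition: 0 comparisons
Total = (n-1) + (n-2) + ... + 1 + 0 = n*(n-1)/2
= 677*676/2 = 228826


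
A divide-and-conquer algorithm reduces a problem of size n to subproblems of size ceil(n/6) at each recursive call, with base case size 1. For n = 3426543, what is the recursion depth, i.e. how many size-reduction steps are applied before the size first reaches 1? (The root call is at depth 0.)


Each step divides the size by 6 (rounding up); after k steps the size is ceil(n/6^k), which equals 1 exactly when 6^k >= n.
So the depth is the smallest k with 6^k >= 3426543, i.e. ceil(log_6(3426543)).
6^8 = 1679616 < 3426543 <= 10077696 = 6^9
Recursion depth = 9


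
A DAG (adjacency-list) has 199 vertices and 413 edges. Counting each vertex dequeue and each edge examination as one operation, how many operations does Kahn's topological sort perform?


V = 199 (vertex processing)
E = 413 (edge processing)
V + E = 199 + 413 = 612


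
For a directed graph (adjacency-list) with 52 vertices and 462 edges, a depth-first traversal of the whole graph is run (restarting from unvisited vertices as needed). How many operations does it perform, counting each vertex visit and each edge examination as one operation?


A full DFS traversal visits each vertex once and examines each edge once.
V = 52
E = 462
Sum = 52 + 462 = 514


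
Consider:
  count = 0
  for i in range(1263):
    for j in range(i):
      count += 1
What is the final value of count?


For each i, the inner loop runs i times:
  i=0: inner runs 0 times
  i=1: inner runs 1 time
  i=2: inner runs 2 times
  i=3: inner runs 3 times
  i=4: inner runs 4 times
  i=5: inner runs 5 times
  i=6: inner runs 6 times
  i=7: inner runs 7 times
  ...
Total = 0 + 1 + 2 + ... + 1262 = 1263*(1263-1)/2 = 796953


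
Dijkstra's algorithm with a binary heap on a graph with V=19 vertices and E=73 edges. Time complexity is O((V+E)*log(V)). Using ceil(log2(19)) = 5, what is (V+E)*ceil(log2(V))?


Dijkstra with a binary heap: each vertex is extracted once, each edge may relax once.
Each heap operation costs O(log V).
V + E = 19 + 73 = 92
ceil(log2(19)) = 5 (since 2^4 = 16 < 19 <= 32 = 2^5)
Total heap work = (V+E) * ceil(log2(V)) = 92 * 5 = 460


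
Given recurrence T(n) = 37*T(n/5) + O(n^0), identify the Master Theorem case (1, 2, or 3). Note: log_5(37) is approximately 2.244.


Master Theorem parameters: a=37, b=5, c=0
log_b(a) = 2.244
Compare b^c with a: 5^0 = 1 < 37, so c < log_b(a).
Comparing c=0 vs log_b(a)=2.244:
0 < 2.244 => Case 1
Result: T(n) = O(n^(log_5 37)) ~ O(n^2.244)
Master Theorem case = 1


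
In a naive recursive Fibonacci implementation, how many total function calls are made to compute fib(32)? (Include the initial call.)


Let C(m) = total calls to evaluate fib(m). Then C(0)=C(1)=1, and
C(m) = 1 + C(m-1) + C(m-2) for m >= 2.
Build the table (each entry = 1 + previous two):
  C(0) = 1
  C(1) = 1
  C(2) = 1 + 1 + 1 = 3
  C(3) = 1 + 3 + 1 = 5
  C(4) = 1 + 5 + 3 = 9
  C(5) = 1 + 9 + 5 = 15
  C(6) = 1 + 15 + 9 = 25
  C(7) = 1 + 25 + 15 = 41
  C(8) = 1 + 41 + 25 = 67
  C(9) = 1 + 67 + 41 = 109
  C(10) = 1 + 109 + 67 = 177
  C(11) = 1 + 177 + 109 = 287
  C(12) = 1 + 287 + 177 = 465
  C(13) = 1 + 465 + 287 = 753
  C(14) = 1 + 753 + 465 = 1219
  C(15) = 1 + 1219 + 753 = 1973
  C(16) = 1 + 1973 + 1219 = 3193
  C(17) = 1 + 3193 + 1973 = 5167
  C(18) = 1 + 5167 + 3193 = 8361
  C(19) = 1 + 8361 + 5167 = 13529
  C(20) = 1 + 13529 + 8361 = 21891
  C(21) = 1 + 21891 + 13529 = 35421
  C(22) = 1 + 35421 + 21891 = 57313
  C(23) = 1 + 57313 + 35421 = 92735
  C(24) = 1 + 92735 + 57313 = 150049
  C(25) = 1 + 150049 + 92735 = 242785
  C(26) = 1 + 242785 + 150049 = 392835
  C(27) = 1 + 392835 + 242785 = 635621
  C(28) = 1 + 635621 + 392835 = 1028457
  C(29) = 1 + 1028457 + 635621 = 1664079
  C(30) = 1 + 1664079 + 1028457 = 2692537
  C(31) = 1 + 2692537 + 1664079 = 4356617
  C(32) = 1 + 4356617 + 2692537 = 7049155
Total calls for fib(32) = 7049155


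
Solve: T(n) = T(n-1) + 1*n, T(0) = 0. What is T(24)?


Expanding the recurrence:
T(24) = T(23) + 1*24
       = T(22) + 1*23 + 1*24
       ...
       = T(0) + 1*(1 + 2 + ... + 24)
       = 0 + 1 * 24*25/2
       = 0 + 1 * 300
       = 0 + 300 = 300


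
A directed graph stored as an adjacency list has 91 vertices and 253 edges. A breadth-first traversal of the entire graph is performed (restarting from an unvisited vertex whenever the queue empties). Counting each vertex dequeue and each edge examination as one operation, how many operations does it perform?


A full BFS traversal dequeues each vertex once and examines each edge once.
Vertex visits: 91
Edge visits: 253
V + E = 91 + 253 = 344


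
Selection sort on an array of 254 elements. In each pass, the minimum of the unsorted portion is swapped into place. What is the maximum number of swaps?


Selection sort performs one swap per pass:
  Pass 1: find min in positions 0 to 253, swap with position 0
  Pass 2: find min in positions 1 to 253, swap with position 1
  Pass 3: find min in positions 2 to 253, swap with position 2
  Pass 4: find min in positions 3 to 253, swap with position 3
  Pass 5: find min in positions 4 to 253, swap with position 4
  ... (248 more passes)
Total passes (and swaps) = n - 1 = 254 - 1 = 253


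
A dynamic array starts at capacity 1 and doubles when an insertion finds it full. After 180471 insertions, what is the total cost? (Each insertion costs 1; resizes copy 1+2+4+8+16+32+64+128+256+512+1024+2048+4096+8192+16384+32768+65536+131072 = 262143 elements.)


Insertion cost: 180471 (one per element)
Resizes occur just before inserting elements 2, 3, 5, 9, ...
Elements copied at each resize: 1 + 2 + 4 + 8 + 16 + 32 + 64 + 128 + 256 + 512 + 1024 + 2048 + 4096 + 8192 + 16384 + 32768 + 65536 + 131072
Sum of copies = 262143 (geometric series: 2^k - 1)
Total = 180471 + 262143 = 442614


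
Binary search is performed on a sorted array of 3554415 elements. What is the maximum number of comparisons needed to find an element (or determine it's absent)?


Binary search halves the search space each comparison:
  Step 1: search space = 3554415 -> 1777207
  Step 2: search space = 1777207 -> 888603
  Step 3: search space = 888603 -> 444301
  Step 4: search space = 444301 -> 222150
  Step 5: search space = 222150 -> 111075
  Step 6: search space = 111075 -> 55537
  Step 7: search space = 55537 -> 27768
  Step 8: search space = 27768 -> 13884
  Step 9: search space = 13884 -> 6942
  Step 10: search space = 6942 -> 3471
  Step 11: search space = 3471 -> 1735
  Step 12: search space = 1735 -> 867
  Step 13: search space = 867 -> 433
  Step 14: search space = 433 -> 216
  Step 15: search space = 216 -> 108
  Step 16: search space = 108 -> 54
  Step 17: search space = 54 -> 27
  Step 18: search space = 27 -> 13
  Step 19: search space = 13 -> 6
  Step 20: search space = 6 -> 3
  Step 21: search space = 3 -> 1
  Step 22: search space = 1 (final check)
Maximum comparisons = floor(log2(3554415)) + 1 = 21 + 1 = 22


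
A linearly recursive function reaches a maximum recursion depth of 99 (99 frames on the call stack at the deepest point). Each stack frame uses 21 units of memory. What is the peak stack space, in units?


Maximum recursion depth = 99 frames
Memory per frame = 21 units
Total stack space = depth * frame_size
= 99 * 21 = 2079


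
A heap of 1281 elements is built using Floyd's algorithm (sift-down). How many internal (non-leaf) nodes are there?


Leaf nodes occupy roughly half the array.
Sift-down is called for each internal node, starting from the last one.
Internal nodes = floor(n/2) = floor(1281/2) = 640


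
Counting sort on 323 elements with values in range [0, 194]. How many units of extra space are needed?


Output array size: 323 (to store sorted result)
Count array size: 195 (one slot per possible value, range 0 to 194)
Total extra space = 323 + 195 = 518


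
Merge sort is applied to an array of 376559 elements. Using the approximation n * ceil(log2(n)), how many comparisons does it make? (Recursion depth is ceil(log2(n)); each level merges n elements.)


Merge sort divides the array into halves recursively.
Number of levels = ceil(log2(376559)) = 19
At each level, approximately n = 376559 comparisons are needed for merging.
Total comparisons ~ n * ceil(log2(n)) = 376559 * 19 = 7154621


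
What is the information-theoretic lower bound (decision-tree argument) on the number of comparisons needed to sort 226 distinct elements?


A binary decision tree of height h has at most 2^h leaves and needs at least n! of them, so h >= ceil(log2(n!)).
226! is far too large to multiply out, so use Stirling's series:
  ln(n!) ~ n ln n - n + (1/2) ln(2 pi n) + 1/(12n)  (error below 1/(360 n^3), negligible here)
  ln(226) = 5.4205350
  n ln n = 226 * 5.4205350 = 1225.0409
  (1/2) ln(2 pi * 226) = (1/2) ln(1419.9999) = 3.6292
  1/(12*226) = 0.0004
  ln(226!) ~ 1225.0409 - 226 + 3.6292 + 0.0004 = 1002.6705
Convert to base 2: log2(226!) = 1002.6705 / ln 2 = 1002.6705 / 0.69314718 = 1446.5478
ceil(1446.5478) = 1447


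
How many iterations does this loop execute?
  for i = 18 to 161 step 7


The loop variable i takes values starting at 18 and increments by 7 each iteration.
Sequence: i = 18, 25, 32, 39, 46, 53, 60, 67, 74, ...
The upper bound 161 is inclusive, so the count is floor((last - first) / step) + 1:
floor((161 - 18) / 7) + 1 = floor(143/7) + 1 = 20 + 1 = 21


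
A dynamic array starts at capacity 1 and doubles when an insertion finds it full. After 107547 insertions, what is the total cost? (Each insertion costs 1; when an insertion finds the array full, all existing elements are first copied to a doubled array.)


Insertion cost: 107547 (one per element)
Resizes occur just before inserting elements 2, 3, 5, 9, ...
Elements copied at each resize: 1 + 2 + 4 + 8 + 16 + 32 + 64 + 128 + 256 + 512 + 1024 + 2048 + 4096 + 8192 + 16384 + 32768 + 65536
Sum of copies = 131071 (geometric series: 2^k - 1)
Total = 107547 + 131071 = 238618


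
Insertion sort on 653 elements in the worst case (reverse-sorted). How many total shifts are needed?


In the worst case (reverse-sorted), each element shifts past all previous:
  Element 1: 1 shifts
  Element 2: 2 shifts
  Element 3: 3 shifts
  Element 4: 4 shifts
  Element 5: 5 shifts
  ...
  Element 652: 652 shifts
Total = 1 + 2 + ... + 652
= 653*(653-1)/2 = 212878


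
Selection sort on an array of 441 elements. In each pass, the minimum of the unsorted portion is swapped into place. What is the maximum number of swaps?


Selection sort performs one swap per pass:
  Pass 1: find min in positions 0 to 440, swap with position 0
  Pass 2: find min in positions 1 to 440, swap with position 1
  Pass 3: find min in positions 2 to 440, swap with position 2
  Pass 4: find min in positions 3 to 440, swap with position 3
  Pass 5: find min in positions 4 to 440, swap with position 4
  ... (435 more passes)
Total passes (and swaps) = n - 1 = 441 - 1 = 440


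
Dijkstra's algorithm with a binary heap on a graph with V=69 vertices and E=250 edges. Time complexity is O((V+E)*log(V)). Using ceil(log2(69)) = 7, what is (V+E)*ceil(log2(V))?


Dijkstra with a binary heap: each vertex is extracted once, each edge may relax once.
Each heap operation costs O(log V).
V + E = 69 + 250 = 319
ceil(log2(69)) = 7 (since 2^6 = 64 < 69 <= 128 = 2^7)
Total heap work = (V+E) * ceil(log2(V)) = 319 * 7 = 2233


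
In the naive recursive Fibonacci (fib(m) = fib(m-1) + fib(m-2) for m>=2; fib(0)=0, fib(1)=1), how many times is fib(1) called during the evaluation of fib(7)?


Let N(m) = number of times fib(m) is called while evaluating fib(7).
N(7) = 1 (the initial call).
N(6) = 1 (only fib(7) calls it).
For 1 <= m <= 5: fib(m) is called by fib(m+1) and fib(m+2), so
  N(m) = N(m+1) + N(m+2).
fib(0) is called only by fib(2), so N(0) = N(2).
Walk down from m=7:
  N(7)=1, N(6)=1, N(5)=2, N(4)=3, N(3)=5, N(2)=8, N(1)=13
N(1) = 13


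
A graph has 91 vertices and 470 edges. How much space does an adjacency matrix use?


Adjacency matrix: V x V grid of entries
Space = V^2 = 91^2 = 91 * 91 = 8281


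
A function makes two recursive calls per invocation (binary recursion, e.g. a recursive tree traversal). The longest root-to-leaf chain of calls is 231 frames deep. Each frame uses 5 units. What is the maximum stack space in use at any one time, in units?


Binary recursion: the two calls run one after the other, so only one root-to-leaf chain of frames is on the stack at a time.
Maximum depth (longest chain) = 231 frames
Each frame = 5 units
Max stack space = 231 * 5 = 1155


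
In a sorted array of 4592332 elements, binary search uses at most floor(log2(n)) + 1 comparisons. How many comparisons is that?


Halving sequence: 4592332 -> 2296166 -> 1148083 -> 574041 -> 287020 -> 143510 -> 71755 -> 35877 -> 17938 -> 8969 -> 4484 -> 2242 -> 1121 -> 560 -> 280 -> 140 -> 70 -> 35 -> 17 -> 8 -> 4 -> 2 -> 1
Number of halvings = 22
Max comparisons = 22 + 1 = 23


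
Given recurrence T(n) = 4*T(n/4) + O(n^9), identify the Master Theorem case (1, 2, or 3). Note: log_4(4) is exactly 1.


Master Theorem parameters: a=4, b=4, c=9
log_b(a) = 1
Compare b^c with a: 4^9 = 262144 > 4, so c > log_b(a).
Comparing c=9 vs log_b(a)=1:
9 > 1 => Case 3
Result: T(n) = O(n^9)
Master Theorem case = 3


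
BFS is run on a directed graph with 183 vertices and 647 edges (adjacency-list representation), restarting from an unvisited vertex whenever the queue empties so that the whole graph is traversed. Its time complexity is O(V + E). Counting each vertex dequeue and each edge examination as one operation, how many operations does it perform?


A full BFS traversal dequeues each vertex exactly once and examines each directed edge exactly once.
V = 183 (vertex processing cost)
E = 647 (edge examination cost)
Total operations proportional to V + E = 183 + 647 = 830


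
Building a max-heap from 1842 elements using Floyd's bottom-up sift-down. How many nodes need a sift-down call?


In a heap of 1842 elements (0-indexed array):
  Last element index: 1841
  Parent of last element: floor((1841 - 1) / 2) = 920
  Internal nodes: indices 0 to 920
  Count = floor(1842/2) = 921


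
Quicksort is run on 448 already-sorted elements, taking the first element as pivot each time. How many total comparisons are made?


Sum of comparisons per partition:
447 + 446 + ... + 1 + 0
= 448 * (448 - 1) / 2
= 448 * 447 / 2
= 100128


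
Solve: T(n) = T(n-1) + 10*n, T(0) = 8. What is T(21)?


Expanding the recurrence:
T(21) = T(20) + 10*21
       = T(19) + 10*20 + 10*21
       ...
       = T(0) + 10*(1 + 2 + ... + 21)
       = 8 + 10 * 21*22/2
       = 8 + 10 * 231
       = 8 + 2310 = 2318


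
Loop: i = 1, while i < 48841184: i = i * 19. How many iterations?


i multiplies by 19 each step:
i = 1 -> 19 -> 361 -> 6859 -> 130321 -> 2476099 -> 47045881 -> 893871739 (stop)
Iterations = ceil(log_19(48841184)) = 7


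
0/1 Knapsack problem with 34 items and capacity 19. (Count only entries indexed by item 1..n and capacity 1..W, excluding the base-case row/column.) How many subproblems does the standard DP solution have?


The DP table is indexed by (item, capacity).
Rows: 34 items
Columns: 19 capacity values (1 to W)
Total subproblems = 34 * 19 = 646


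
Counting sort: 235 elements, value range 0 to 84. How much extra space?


n = 235 (output array)
k = 85 (count array for 85 distinct values)
Extra space = 235 + 85 = 320


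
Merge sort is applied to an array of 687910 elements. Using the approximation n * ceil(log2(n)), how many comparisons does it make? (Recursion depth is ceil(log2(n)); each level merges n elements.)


Merge sort divides the array into halves recursively.
Number of levels = ceil(log2(687910)) = 20
At each level, approximately n = 687910 comparisons are needed for merging.
Total comparisons ~ n * ceil(log2(n)) = 687910 * 20 = 13758200


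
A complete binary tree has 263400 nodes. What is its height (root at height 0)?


In a complete binary tree, level k holds nodes 2^k .. 2^(k+1)-1 (1-indexed).
Height = floor(log2(n)) = floor(log2(263400)) = 18
Check: 2^18 = 262144 <= 263400 < 524288 = 2^19


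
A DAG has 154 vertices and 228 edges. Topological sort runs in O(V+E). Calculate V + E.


V = 154 (vertex processing)
E = 228 (edge processing)
V + E = 154 + 228 = 382


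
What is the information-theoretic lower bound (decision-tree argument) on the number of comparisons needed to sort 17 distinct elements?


A binary decision tree of height h has at most 2^h leaves and needs at least n! of them, so h >= ceil(log2(n!)).
Compute 17! as a running product:
  x2 = 2, x3 = 6, x4 = 24, x5 = 120
  x6 = 720, x7 = 5040, x8 = 40320, x9 = 362880
  x10 = 3628800, x11 = 39916800, x12 = 479001600, x13 = 6227020800
  x14 = 87178291200, x15 = 1307674368000, x16 = 20922789888000, x17 = 355687428096000
17! = 355687428096000
Bracket between powers of 2:
  2^48 = 281474976710656 < 355687428096000 <= 562949953421312 = 2^49
So ceil(log2(17!)) = 49


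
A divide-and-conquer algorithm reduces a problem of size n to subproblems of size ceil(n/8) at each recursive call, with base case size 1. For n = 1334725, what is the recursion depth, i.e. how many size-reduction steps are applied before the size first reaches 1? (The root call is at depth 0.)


Each step divides the size by 8 (rounding up); after k steps the size is ceil(n/8^k), which equals 1 exactly when 8^k >= n.
So the depth is the smallest k with 8^k >= 1334725, i.e. ceil(log_8(1334725)).
8^6 = 262144 < 1334725 <= 2097152 = 8^7
Recursion depth = 7


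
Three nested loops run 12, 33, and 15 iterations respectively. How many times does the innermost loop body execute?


Loop 1 (outermost): 12 iterations
Loop 2 (middle): 33 iterations per outer
Loop 3 (innermost): 15 iterations per middle
Total = 12 * 33 * 15 = 5940


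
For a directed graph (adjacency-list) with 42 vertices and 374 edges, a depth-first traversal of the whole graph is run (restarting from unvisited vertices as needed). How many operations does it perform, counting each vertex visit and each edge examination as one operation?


A full DFS traversal visits each vertex once and examines each edge once.
V = 42
E = 374
Sum = 42 + 374 = 416


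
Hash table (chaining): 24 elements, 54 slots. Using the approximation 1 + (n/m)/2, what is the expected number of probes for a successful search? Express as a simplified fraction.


Computing expected probes:
alpha = 24/54
= 1 + alpha/2
= 1 + 24/(2*54)
= (2*54 + 24) / (2*54)
= 132/108 = 11/9


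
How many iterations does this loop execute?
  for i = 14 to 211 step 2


The loop variable i takes values starting at 14 and increments by 2 each iteration.
Sequence: i = 14, 16, 18, 20, 22, 24, 26, 28, 30, ...
The upper bound 211 is inclusive, so the count is floor((last - first) / step) + 1:
floor((211 - 14) / 2) + 1 = floor(197/2) + 1 = 98 + 1 = 99


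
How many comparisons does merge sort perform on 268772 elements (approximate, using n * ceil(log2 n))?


Recursion depth: ceil(log2(268772)) = 19
Each recursion level merges n = 268772 elements
Total = 268772 * 19 = 5106668


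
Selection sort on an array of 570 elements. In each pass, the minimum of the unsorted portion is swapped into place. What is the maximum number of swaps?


Selection sort performs one swap per pass:
  Pass 1: find min in positions 0 to 569, swap with position 0
  Pass 2: find min in positions 1 to 569, swap with position 1
  Pass 3: find min in positions 2 to 569, swap with position 2
  Pass 4: find min in positions 3 to 569, swap with position 3
  Pass 5: find min in positions 4 to 569, swap with position 4
  ... (564 more passes)
Total passes (and swaps) = n - 1 = 570 - 1 = 569


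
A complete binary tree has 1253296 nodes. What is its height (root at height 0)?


In a complete binary tree, level k holds nodes 2^k .. 2^(k+1)-1 (1-indexed).
Height = floor(log2(n)) = floor(log2(1253296)) = 20
Check: 2^20 = 1048576 <= 1253296 < 2097152 = 2^21


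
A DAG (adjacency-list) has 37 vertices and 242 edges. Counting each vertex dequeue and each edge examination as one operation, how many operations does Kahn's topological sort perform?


V = 37 (vertex processing)
E = 242 (edge processing)
V + E = 37 + 242 = 279


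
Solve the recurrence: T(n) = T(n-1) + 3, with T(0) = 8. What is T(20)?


Unrolling the recurrence:
T(20) = T(19) + 3
       = T(18) + 3 + 3
       = T(17) + 3*3
       ...
       = T(0) + 3*20
       = 8 + 60 = 68


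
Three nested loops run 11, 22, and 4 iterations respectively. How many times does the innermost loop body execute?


Loop 1 (outermost): 11 iterations
Loop 2 (middle): 22 iterations per outer
Loop 3 (innermost): 4 iterations per middle
Total = 11 * 22 * 4 = 968


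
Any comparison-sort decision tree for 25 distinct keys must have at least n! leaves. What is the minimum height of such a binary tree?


A binary decision tree of height h has at most 2^h leaves and needs at least n! of them, so h >= ceil(log2(n!)).
Compute 25! as a running product:
  x2 = 2, x3 = 6, x4 = 24, x5 = 120
  x6 = 720, x7 = 5040, x8 = 40320, x9 = 362880
  x10 = 3628800, x11 = 39916800, x12 = 479001600, x13 = 6227020800
  x14 = 87178291200, x15 = 1307674368000, x16 = 20922789888000, x17 = 355687428096000
  x18 = 6402373705728000, x19 = 121645100408832000, x20 = 2432902008176640000, x21 = 51090942171709440000
  x22 = 1124000727777607680000, x23 = 25852016738884976640000, x24 = 620448401733239439360000, x25 = 15511210043330985984000000
25! = 15511210043330985984000000
Bracket between powers of 2:
  2^83 = 9671406556917033397649408 < 15511210043330985984000000 <= 19342813113834066795298816 = 2^84
So ceil(log2(25!)) = 84


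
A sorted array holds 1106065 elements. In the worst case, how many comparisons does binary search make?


Halving sequence: 1106065 -> 553032 -> 276516 -> 138258 -> 69129 -> 34564 -> 17282 -> 8641 -> 4320 -> 2160 -> 1080 -> 540 -> 270 -> 135 -> 67 -> 33 -> 16 -> 8 -> 4 -> 2 -> 1
Number of halvings = 20
Max comparisons = 20 + 1 = 21


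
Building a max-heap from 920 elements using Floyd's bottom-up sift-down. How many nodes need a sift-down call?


In a heap of 920 elements (0-indexed array):
  Last element index: 919
  Parent of last element: floor((919 - 1) / 2) = 459
  Internal nodes: indices 0 to 459
  Count = floor(920/2) = 460


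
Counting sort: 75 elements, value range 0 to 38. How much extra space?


n = 75 (output array)
k = 39 (count array for 39 distinct values)
Extra space = 75 + 39 = 114


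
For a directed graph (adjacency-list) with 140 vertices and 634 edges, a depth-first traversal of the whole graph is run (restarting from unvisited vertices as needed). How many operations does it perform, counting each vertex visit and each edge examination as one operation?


A full DFS traversal visits each vertex once and examines each edge once.
V = 140
E = 634
Sum = 140 + 634 = 774


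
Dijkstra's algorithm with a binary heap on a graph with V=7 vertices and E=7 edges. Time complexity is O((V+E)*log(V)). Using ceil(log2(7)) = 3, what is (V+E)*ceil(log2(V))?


Dijkstra with a binary heap: each vertex is extracted once, each edge may relax once.
Each heap operation costs O(log V).
V + E = 7 + 7 = 14
ceil(log2(7)) = 3 (since 2^2 = 4 < 7 <= 8 = 2^3)
Total heap work = (V+E) * ceil(log2(V)) = 14 * 3 = 42


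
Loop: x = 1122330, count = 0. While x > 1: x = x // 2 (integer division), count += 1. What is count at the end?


The variable x halves each step:
x = 1122330 -> 561165 -> 280582 -> 140291 -> 70145 -> 35072 -> 17536 -> 8768 -> 4384 -> 2192 -> 1096 -> 548 -> 274 -> 137 -> 68 -> 34 -> 17 -> 8 -> 4 -> 2 -> 1
Number of halvings = floor(log2(1122330)) = 20


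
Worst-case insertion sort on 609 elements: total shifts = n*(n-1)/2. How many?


Sum of shifts = 1 + 2 + 3 + ... + 608
= 609 * 608 / 2
= 370272 / 2
= 185136


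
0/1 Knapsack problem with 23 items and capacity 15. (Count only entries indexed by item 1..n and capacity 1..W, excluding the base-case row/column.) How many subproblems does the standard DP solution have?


The DP table is indexed by (item, capacity).
Rows: 23 items
Columns: 15 capacity values (1 to W)
Total subproblems = 23 * 15 = 345


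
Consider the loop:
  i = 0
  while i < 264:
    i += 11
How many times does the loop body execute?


Starting at i = 0, each iteration adds 11.
Iterations until i >= 264:
  Iteration 1: i = 0 -> i = 11
  Iteration 2: i = 11 -> i = 22
  Iteration 3: i = 22 -> i = 33
  Iteration 4: i = 33 -> i = 44
  Iteration 5: i = 44 -> i = 55
  Iteration 6: i = 55 -> i = 66
  Iteration 7: i = 66 -> i = 77
  Iteration 8: i = 77 -> i = 88
  ... continuing ...
Total iterations = ceil(264/11) = 24


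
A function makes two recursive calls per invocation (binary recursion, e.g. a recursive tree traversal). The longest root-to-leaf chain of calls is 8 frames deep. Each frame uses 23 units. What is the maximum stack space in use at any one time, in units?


Binary recursion: the two calls run one after the other, so only one root-to-leaf chain of frames is on the stack at a time.
Maximum depth (longest chain) = 8 frames
Each frame = 23 units
Max stack space = 8 * 23 = 184


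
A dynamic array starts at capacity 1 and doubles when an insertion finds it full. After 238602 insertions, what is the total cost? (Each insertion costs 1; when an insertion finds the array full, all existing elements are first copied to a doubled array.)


Insertion cost: 238602 (one per element)
Resizes occur just before inserting elements 2, 3, 5, 9, ...
Elements copied at each resize: 1 + 2 + 4 + 8 + 16 + 32 + 64 + 128 + 256 + 512 + 1024 + 2048 + 4096 + 8192 + 16384 + 32768 + 65536 + 131072
Sum of copies = 262143 (geometric series: 2^k - 1)
Total = 238602 + 262143 = 500745


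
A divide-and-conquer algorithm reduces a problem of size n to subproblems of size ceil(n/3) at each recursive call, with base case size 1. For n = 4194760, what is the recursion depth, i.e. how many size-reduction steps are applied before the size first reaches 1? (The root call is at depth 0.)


Each step divides the size by 3 (rounding up); after k steps the size is ceil(n/3^k), which equals 1 exactly when 3^k >= n.
So the depth is the smallest k with 3^k >= 4194760, i.e. ceil(log_3(4194760)).
3^13 = 1594323 < 4194760 <= 4782969 = 3^14
Recursion depth = 14


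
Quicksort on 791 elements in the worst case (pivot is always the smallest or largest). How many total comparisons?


In the worst case, each partition step picks the worst pivot:
  Partition 1: 790 comparisons (n-1 elements to compare)
  Partition 2: 789 comparisons
  Partition 3: 788 comparisons
  Partition 4: 787 comparisons
  Partition 5: 786 comparisons
  ...
  Last partition: 0 comparisons
Total = (n-1) + (n-2) + ... + 1 + 0 = n*(n-1)/2
= 791*790/2 = 312445


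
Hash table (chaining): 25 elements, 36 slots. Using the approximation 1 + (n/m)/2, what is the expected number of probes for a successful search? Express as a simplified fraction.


Computing expected probes:
alpha = 25/36
= 1 + alpha/2
= 1 + 25/(2*36)
= (2*36 + 25) / (2*36)
= 97/72


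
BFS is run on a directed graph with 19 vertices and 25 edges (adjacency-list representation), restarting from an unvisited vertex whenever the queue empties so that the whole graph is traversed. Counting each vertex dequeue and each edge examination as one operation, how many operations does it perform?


A full BFS traversal dequeues each vertex exactly once and examines each directed edge exactly once.
V = 19 (vertex processing cost)
E = 25 (edge examination cost)
Total operations proportional to V + E = 19 + 25 = 44
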